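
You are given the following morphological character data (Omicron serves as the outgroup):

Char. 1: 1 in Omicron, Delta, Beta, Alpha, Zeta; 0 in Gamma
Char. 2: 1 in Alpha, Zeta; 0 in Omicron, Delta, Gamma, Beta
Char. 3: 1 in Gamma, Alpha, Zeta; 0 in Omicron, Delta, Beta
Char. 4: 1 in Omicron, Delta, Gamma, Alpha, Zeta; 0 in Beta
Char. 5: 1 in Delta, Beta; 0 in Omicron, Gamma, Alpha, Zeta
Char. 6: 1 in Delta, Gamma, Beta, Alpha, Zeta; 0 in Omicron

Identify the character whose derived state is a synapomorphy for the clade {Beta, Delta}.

Character polarity is set by the outgroup: the derived state is whichever differs from the outgroup's state, so for Char. 1, Char. 4 the derived state is '0', and for the remaining characters it is '1'.
Char. 1 (derived state '0') is unique to Gamma (autapomorphy; uninformative for grouping).
Char. 2: derived state '1' in Alpha and Zeta only — synapomorphy for {Alpha, Zeta}.
Only Alpha, Gamma, and Zeta show the derived state '1' for Char. 3, supporting them as a clade.
Char. 4 (derived state '0') is unique to Beta (autapomorphy; uninformative for grouping).
Char. 5: derived state '1' in Beta and Delta only — synapomorphy for {Beta, Delta}.
All ingroup taxa share the derived state '1' for Char. 6; it defines the ingroup but does not resolve relationships within it.
Most parsimonious ingroup topology: ((Delta,Beta),(Gamma,(Alpha,Zeta))).
The clade {Beta, Delta} is supported by Char. 5: its derived state '1' occurs in exactly those taxa and in no other taxon (including the outgroup).

Char. 5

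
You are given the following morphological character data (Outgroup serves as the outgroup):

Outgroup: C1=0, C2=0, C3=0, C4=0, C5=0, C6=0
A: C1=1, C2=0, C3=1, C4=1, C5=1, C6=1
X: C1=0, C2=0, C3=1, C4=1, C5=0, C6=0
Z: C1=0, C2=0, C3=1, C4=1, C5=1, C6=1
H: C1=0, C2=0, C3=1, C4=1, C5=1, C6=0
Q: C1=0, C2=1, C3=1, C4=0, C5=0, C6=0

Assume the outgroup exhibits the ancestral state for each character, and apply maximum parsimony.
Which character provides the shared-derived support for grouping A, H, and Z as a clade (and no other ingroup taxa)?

The outgroup has state '0' for every character, so '1' is the derived state throughout.
C1 (derived state '1') is unique to A (autapomorphy; uninformative for grouping).
C2: derived state '1' in Q only — an autapomorphy, so it tells us nothing about relationships among taxa.
C3 (derived state '1') is shared by all ingroup taxa — unites the whole ingroup.
Only A, H, X, and Z show the derived state '1' for C4, supporting them as a clade.
C5 (derived state '1') is shared by A, H, and Z — a synapomorphy uniting that clade.
Only A and Z show the derived state '1' for C6, supporting them as a clade.
Most parsimonious ingroup topology: ((((A,Z),H),X),Q).
The clade {A, H, Z} is supported by C5: its derived state '1' occurs in exactly those taxa and in no other taxon (including the outgroup).

C5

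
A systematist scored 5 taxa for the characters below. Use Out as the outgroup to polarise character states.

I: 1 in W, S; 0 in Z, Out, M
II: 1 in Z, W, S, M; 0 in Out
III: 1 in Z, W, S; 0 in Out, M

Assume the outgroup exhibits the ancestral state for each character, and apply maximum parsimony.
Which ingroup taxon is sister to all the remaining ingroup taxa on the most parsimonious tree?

M

The outgroup has state '0' for every character, so '1' is the derived state throughout.
I: derived state '1' in S and W only — synapomorphy for {S, W}.
All ingroup taxa share the derived state '1' for II; it defines the ingroup but does not resolve relationships within it.
Only S, W, and Z show the derived state '1' for III, supporting them as a clade.
Most parsimonious ingroup topology: (M,(Z,(W,S))).
M is sister to the clade containing all other ingroup taxa, so it is the earliest-diverging (most basal) ingroup lineage.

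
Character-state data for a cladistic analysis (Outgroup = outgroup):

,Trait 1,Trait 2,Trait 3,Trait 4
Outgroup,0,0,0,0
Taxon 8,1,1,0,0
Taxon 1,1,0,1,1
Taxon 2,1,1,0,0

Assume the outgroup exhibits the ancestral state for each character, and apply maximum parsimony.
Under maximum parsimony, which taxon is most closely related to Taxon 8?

Taxon 2

The outgroup has state '0' for every character, so '1' is the derived state throughout.
Trait 1 (derived state '1') is shared by all ingroup taxa — unites the whole ingroup.
Trait 2: derived state '1' in Taxon 2 and Taxon 8 only — synapomorphy for {Taxon 2, Taxon 8}.
Trait 3 (derived state '1') is unique to Taxon 1 (autapomorphy; uninformative for grouping).
Trait 4: derived state '1' in Taxon 1 only — an autapomorphy, so it tells us nothing about relationships among taxa.
Most parsimonious ingroup topology: ((Taxon 8,Taxon 2),Taxon 1).
Taxon 8 and Taxon 2 form a cherry on this tree, so they are sister taxa.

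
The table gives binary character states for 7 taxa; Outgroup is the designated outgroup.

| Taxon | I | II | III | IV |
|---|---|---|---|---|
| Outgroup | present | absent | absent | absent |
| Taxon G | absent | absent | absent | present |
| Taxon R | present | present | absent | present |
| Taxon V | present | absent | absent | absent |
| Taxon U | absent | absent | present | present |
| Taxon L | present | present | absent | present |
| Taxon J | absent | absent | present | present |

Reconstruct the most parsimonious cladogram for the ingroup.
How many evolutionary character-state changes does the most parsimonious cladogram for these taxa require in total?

4

Character polarity is set by the outgroup: the derived state is whichever differs from the outgroup's state, so for I the derived state is 'absent', and for the remaining characters it is 'present'.
I: derived state 'absent' in Taxon G, Taxon J, and Taxon U only — synapomorphy for {Taxon G, Taxon J, Taxon U}.
II (derived state 'present') is shared by Taxon L and Taxon R — a synapomorphy uniting that clade.
Only Taxon J and Taxon U show the derived state 'present' for III, supporting them as a clade.
IV: derived state 'present' in Taxon G, Taxon J, Taxon L, Taxon R, and Taxon U only — synapomorphy for {Taxon G, Taxon J, Taxon L, Taxon R, Taxon U}.
Most parsimonious ingroup topology: (((Taxon G,(Taxon U,Taxon J)),(Taxon R,Taxon L)),Taxon V).
Changes per character on this tree: I: 1; II: 1; III: 1; IV: 1.
Total = 4.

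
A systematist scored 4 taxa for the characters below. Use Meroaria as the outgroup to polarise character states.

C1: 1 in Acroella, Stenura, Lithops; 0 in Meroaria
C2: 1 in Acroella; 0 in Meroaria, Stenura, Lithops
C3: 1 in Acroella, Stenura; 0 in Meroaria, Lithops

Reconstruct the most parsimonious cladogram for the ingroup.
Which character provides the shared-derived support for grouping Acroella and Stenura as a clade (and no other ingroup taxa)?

C3

The outgroup has state '0' for every character, so '1' is the derived state throughout.
All ingroup taxa share the derived state '1' for C1; it defines the ingroup but does not resolve relationships within it.
C2 (derived state '1') is unique to Acroella (autapomorphy; uninformative for grouping).
C3 (derived state '1') is shared by Acroella and Stenura — a synapomorphy uniting that clade.
Most parsimonious ingroup topology: ((Acroella,Stenura),Lithops).
The clade {Acroella, Stenura} is supported by C3: its derived state '1' occurs in exactly those taxa and in no other taxon (including the outgroup).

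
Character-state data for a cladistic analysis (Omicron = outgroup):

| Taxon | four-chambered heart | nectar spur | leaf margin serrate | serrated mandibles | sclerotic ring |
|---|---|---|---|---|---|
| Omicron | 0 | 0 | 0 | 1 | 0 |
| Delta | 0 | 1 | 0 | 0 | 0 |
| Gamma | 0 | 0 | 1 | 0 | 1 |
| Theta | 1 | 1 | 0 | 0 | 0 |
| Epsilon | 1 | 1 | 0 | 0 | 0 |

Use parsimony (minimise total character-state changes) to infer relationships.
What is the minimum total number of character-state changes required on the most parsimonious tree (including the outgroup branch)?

5

Character polarity is set by the outgroup: the derived state is whichever differs from the outgroup's state, so for serrated mandibles the derived state is '0', and for the remaining characters it is '1'.
four-chambered heart (derived state '1') is shared by Epsilon and Theta — a synapomorphy uniting that clade.
nectar spur (derived state '1') is shared by Delta, Epsilon, and Theta — a synapomorphy uniting that clade.
leaf margin serrate: derived state '1' in Gamma only — an autapomorphy, so it tells us nothing about relationships among taxa.
All ingroup taxa share the derived state '0' for serrated mandibles; it defines the ingroup but does not resolve relationships within it.
sclerotic ring: derived state '1' in Gamma only — an autapomorphy, so it tells us nothing about relationships among taxa.
Most parsimonious ingroup topology: ((Delta,(Theta,Epsilon)),Gamma).
Changes per character on this tree: four-chambered heart: 1; nectar spur: 1; leaf margin serrate: 1; serrated mandibles: 1; sclerotic ring: 1.
Total = 5.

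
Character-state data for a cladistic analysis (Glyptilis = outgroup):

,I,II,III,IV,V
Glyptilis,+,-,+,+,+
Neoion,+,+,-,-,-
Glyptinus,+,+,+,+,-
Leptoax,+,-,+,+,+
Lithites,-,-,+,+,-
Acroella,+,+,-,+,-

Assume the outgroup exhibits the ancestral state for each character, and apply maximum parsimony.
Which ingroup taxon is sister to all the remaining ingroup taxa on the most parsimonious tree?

Leptoax

Character polarity is set by the outgroup: the derived state is whichever differs from the outgroup's state, so for I, III, IV, V the derived state is '-', and for the remaining characters it is '+'.
I (derived state '-') is unique to Lithites (autapomorphy; uninformative for grouping).
Only Acroella, Glyptinus, and Neoion show the derived state '+' for II, supporting them as a clade.
III: derived state '-' in Acroella and Neoion only — synapomorphy for {Acroella, Neoion}.
IV: derived state '-' in Neoion only — an autapomorphy, so it tells us nothing about relationships among taxa.
Only Acroella, Glyptinus, Lithites, and Neoion show the derived state '-' for V, supporting them as a clade.
Most parsimonious ingroup topology: ((((Neoion,Acroella),Glyptinus),Lithites),Leptoax).
Leptoax is sister to the clade containing all other ingroup taxa, so it is the earliest-diverging (most basal) ingroup lineage.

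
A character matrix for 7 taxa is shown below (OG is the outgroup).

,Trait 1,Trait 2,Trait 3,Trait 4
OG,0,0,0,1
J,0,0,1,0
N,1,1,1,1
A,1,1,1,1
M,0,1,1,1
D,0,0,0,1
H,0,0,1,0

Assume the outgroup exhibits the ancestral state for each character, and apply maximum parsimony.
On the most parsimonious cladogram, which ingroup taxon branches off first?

D

Character polarity is set by the outgroup: the derived state is whichever differs from the outgroup's state, so for Trait 4 the derived state is '0', and for the remaining characters it is '1'.
Trait 1: derived state '1' in A and N only — synapomorphy for {A, N}.
Only A, M, and N show the derived state '1' for Trait 2, supporting them as a clade.
Trait 3: derived state '1' in A, H, J, M, and N only — synapomorphy for {A, H, J, M, N}.
Only H and J show the derived state '0' for Trait 4, supporting them as a clade.
Most parsimonious ingroup topology: (((J,H),((N,A),M)),D).
D is sister to the clade containing all other ingroup taxa, so it is the earliest-diverging (most basal) ingroup lineage.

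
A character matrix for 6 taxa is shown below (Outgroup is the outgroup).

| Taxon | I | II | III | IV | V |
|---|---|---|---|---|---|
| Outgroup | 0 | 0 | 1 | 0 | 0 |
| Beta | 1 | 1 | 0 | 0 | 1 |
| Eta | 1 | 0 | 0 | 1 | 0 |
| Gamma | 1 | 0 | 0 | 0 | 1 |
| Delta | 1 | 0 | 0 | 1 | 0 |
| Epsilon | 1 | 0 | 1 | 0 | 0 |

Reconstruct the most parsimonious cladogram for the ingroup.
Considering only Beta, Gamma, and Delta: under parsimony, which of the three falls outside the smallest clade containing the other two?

Character polarity is set by the outgroup: the derived state is whichever differs from the outgroup's state, so for III the derived state is '0', and for the remaining characters it is '1'.
All ingroup taxa share the derived state '1' for I; it defines the ingroup but does not resolve relationships within it.
II (derived state '1') is unique to Beta (autapomorphy; uninformative for grouping).
III: derived state '0' in Beta, Delta, Eta, and Gamma only — synapomorphy for {Beta, Delta, Eta, Gamma}.
IV: derived state '1' in Delta and Eta only — synapomorphy for {Delta, Eta}.
Only Beta and Gamma show the derived state '1' for V, supporting them as a clade.
Most parsimonious ingroup topology: (((Beta,Gamma),(Eta,Delta)),Epsilon).
Gamma and Beta share a more recent common ancestor with each other than either does with Delta, so Delta is the least closely related of the three.

Delta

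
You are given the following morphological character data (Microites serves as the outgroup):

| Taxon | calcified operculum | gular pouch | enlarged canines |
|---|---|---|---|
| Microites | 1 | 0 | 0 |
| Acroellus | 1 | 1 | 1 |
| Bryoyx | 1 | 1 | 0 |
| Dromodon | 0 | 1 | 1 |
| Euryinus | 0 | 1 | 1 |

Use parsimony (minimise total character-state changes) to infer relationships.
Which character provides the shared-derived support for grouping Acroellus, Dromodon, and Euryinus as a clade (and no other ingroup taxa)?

Character polarity is set by the outgroup: the derived state is whichever differs from the outgroup's state, so for calcified operculum the derived state is '0', and for the remaining characters it is '1'.
calcified operculum (derived state '0') is shared by Dromodon and Euryinus — a synapomorphy uniting that clade.
All ingroup taxa share the derived state '1' for gular pouch; it defines the ingroup but does not resolve relationships within it.
enlarged canines: derived state '1' in Acroellus, Dromodon, and Euryinus only — synapomorphy for {Acroellus, Dromodon, Euryinus}.
Most parsimonious ingroup topology: ((Acroellus,(Dromodon,Euryinus)),Bryoyx).
The clade {Acroellus, Dromodon, Euryinus} is supported by enlarged canines: its derived state '1' occurs in exactly those taxa and in no other taxon (including the outgroup).

enlarged canines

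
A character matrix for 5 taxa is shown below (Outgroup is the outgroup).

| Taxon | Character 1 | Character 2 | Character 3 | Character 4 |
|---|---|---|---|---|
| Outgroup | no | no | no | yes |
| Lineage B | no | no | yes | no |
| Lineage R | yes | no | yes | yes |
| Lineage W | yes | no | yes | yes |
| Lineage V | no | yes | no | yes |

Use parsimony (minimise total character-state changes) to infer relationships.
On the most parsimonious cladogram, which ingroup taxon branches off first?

Character polarity is set by the outgroup: the derived state is whichever differs from the outgroup's state, so for Character 4 the derived state is 'no', and for the remaining characters it is 'yes'.
Character 1 (derived state 'yes') is shared by Lineage R and Lineage W — a synapomorphy uniting that clade.
Character 2: derived state 'yes' in Lineage V only — an autapomorphy, so it tells us nothing about relationships among taxa.
Only Lineage B, Lineage R, and Lineage W show the derived state 'yes' for Character 3, supporting them as a clade.
Character 4 (derived state 'no') is unique to Lineage B (autapomorphy; uninformative for grouping).
Most parsimonious ingroup topology: ((Lineage B,(Lineage R,Lineage W)),Lineage V).
Lineage V is sister to the clade containing all other ingroup taxa, so it is the earliest-diverging (most basal) ingroup lineage.

Lineage V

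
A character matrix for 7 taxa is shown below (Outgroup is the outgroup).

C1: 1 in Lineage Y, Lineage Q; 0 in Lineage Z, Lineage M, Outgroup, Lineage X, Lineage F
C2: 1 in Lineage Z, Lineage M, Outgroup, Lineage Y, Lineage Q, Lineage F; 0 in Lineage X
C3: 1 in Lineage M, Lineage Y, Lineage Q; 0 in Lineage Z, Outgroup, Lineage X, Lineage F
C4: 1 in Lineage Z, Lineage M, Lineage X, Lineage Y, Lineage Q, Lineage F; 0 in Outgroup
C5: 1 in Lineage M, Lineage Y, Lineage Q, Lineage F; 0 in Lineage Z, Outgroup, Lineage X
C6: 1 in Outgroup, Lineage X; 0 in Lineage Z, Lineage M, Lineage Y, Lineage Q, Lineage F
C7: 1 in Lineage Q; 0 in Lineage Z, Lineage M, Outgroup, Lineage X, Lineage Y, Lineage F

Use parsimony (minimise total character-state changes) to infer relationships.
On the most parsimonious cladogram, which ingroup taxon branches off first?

Lineage X

Character polarity is set by the outgroup: the derived state is whichever differs from the outgroup's state, so for C2, C6 the derived state is '0', and for the remaining characters it is '1'.
C1 (derived state '1') is shared by Lineage Q and Lineage Y — a synapomorphy uniting that clade.
C2 (derived state '0') is unique to Lineage X (autapomorphy; uninformative for grouping).
Only Lineage M, Lineage Q, and Lineage Y show the derived state '1' for C3, supporting them as a clade.
All ingroup taxa share the derived state '1' for C4; it defines the ingroup but does not resolve relationships within it.
C5 (derived state '1') is shared by Lineage F, Lineage M, Lineage Q, and Lineage Y — a synapomorphy uniting that clade.
C6: derived state '0' in Lineage F, Lineage M, Lineage Q, Lineage Y, and Lineage Z only — synapomorphy for {Lineage F, Lineage M, Lineage Q, Lineage Y, Lineage Z}.
C7 (derived state '1') is unique to Lineage Q (autapomorphy; uninformative for grouping).
Most parsimonious ingroup topology: (Lineage X,((Lineage F,(Lineage M,(Lineage Y,Lineage Q))),Lineage Z)).
Lineage X is sister to the clade containing all other ingroup taxa, so it is the earliest-diverging (most basal) ingroup lineage.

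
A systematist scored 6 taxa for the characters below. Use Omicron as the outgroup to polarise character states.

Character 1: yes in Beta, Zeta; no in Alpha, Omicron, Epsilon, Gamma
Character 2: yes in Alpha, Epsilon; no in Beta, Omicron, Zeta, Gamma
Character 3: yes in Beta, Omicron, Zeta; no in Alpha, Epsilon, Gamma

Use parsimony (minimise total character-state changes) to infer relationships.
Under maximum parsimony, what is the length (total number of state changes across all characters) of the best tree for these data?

Character polarity is set by the outgroup: the derived state is whichever differs from the outgroup's state, so for Character 3 the derived state is 'no', and for the remaining characters it is 'yes'.
Only Beta and Zeta show the derived state 'yes' for Character 1, supporting them as a clade.
Character 2 (derived state 'yes') is shared by Alpha and Epsilon — a synapomorphy uniting that clade.
Character 3 (derived state 'no') is shared by Alpha, Epsilon, and Gamma — a synapomorphy uniting that clade.
Most parsimonious ingroup topology: ((Zeta,Beta),((Epsilon,Alpha),Gamma)).
Changes per character on this tree: Character 1: 1; Character 2: 1; Character 3: 1.
Total = 3.

3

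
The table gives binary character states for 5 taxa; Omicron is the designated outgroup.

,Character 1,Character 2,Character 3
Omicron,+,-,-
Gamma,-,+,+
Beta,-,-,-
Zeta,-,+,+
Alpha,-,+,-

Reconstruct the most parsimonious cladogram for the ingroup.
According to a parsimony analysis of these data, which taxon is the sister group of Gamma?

Character polarity is set by the outgroup: the derived state is whichever differs from the outgroup's state, so for Character 1 the derived state is '-', and for the remaining characters it is '+'.
All ingroup taxa share the derived state '-' for Character 1; it defines the ingroup but does not resolve relationships within it.
Only Alpha, Gamma, and Zeta show the derived state '+' for Character 2, supporting them as a clade.
Only Gamma and Zeta show the derived state '+' for Character 3, supporting them as a clade.
Most parsimonious ingroup topology: (((Gamma,Zeta),Alpha),Beta).
Gamma and Zeta form a cherry on this tree, so they are sister taxa.

Zeta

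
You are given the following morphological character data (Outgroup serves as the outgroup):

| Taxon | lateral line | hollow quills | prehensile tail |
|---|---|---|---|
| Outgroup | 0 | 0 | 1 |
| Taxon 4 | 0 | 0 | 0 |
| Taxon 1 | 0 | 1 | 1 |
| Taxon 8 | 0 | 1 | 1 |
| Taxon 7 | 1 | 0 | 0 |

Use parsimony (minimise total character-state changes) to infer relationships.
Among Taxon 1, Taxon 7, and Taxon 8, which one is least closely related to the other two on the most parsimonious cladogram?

Character polarity is set by the outgroup: the derived state is whichever differs from the outgroup's state, so for prehensile tail the derived state is '0', and for the remaining characters it is '1'.
lateral line: derived state '1' in Taxon 7 only — an autapomorphy, so it tells us nothing about relationships among taxa.
Only Taxon 1 and Taxon 8 show the derived state '1' for hollow quills, supporting them as a clade.
prehensile tail: derived state '0' in Taxon 4 and Taxon 7 only — synapomorphy for {Taxon 4, Taxon 7}.
Most parsimonious ingroup topology: ((Taxon 4,Taxon 7),(Taxon 1,Taxon 8)).
Taxon 8 and Taxon 1 share a more recent common ancestor with each other than either does with Taxon 7, so Taxon 7 is the least closely related of the three.

Taxon 7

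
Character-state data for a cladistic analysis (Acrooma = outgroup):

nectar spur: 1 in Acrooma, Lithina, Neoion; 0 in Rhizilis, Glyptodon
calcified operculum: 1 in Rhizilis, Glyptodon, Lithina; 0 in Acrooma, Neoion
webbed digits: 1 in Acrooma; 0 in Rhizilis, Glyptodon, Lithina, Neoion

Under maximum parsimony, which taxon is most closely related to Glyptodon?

Rhizilis

Character polarity is set by the outgroup: the derived state is whichever differs from the outgroup's state, so for nectar spur, webbed digits the derived state is '0', and for the remaining characters it is '1'.
nectar spur: derived state '0' in Glyptodon and Rhizilis only — synapomorphy for {Glyptodon, Rhizilis}.
calcified operculum (derived state '1') is shared by Glyptodon, Lithina, and Rhizilis — a synapomorphy uniting that clade.
webbed digits (derived state '0') is shared by all ingroup taxa — unites the whole ingroup.
Most parsimonious ingroup topology: (((Rhizilis,Glyptodon),Lithina),Neoion).
Glyptodon and Rhizilis form a cherry on this tree, so they are sister taxa.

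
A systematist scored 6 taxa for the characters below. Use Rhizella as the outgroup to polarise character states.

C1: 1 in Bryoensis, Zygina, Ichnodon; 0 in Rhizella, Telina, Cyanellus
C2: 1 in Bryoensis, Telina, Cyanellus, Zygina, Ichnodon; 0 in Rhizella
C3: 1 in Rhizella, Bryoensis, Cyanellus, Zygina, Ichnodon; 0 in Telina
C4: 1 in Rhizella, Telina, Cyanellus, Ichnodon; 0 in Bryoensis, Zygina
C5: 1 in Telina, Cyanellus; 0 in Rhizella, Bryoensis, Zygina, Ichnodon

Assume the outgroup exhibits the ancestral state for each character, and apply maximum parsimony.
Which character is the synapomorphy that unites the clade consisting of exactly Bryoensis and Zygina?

Character polarity is set by the outgroup: the derived state is whichever differs from the outgroup's state, so for C3, C4 the derived state is '0', and for the remaining characters it is '1'.
C1: derived state '1' in Bryoensis, Ichnodon, and Zygina only — synapomorphy for {Bryoensis, Ichnodon, Zygina}.
C2 (derived state '1') is shared by all ingroup taxa — unites the whole ingroup.
C3: derived state '0' in Telina only — an autapomorphy, so it tells us nothing about relationships among taxa.
C4: derived state '0' in Bryoensis and Zygina only — synapomorphy for {Bryoensis, Zygina}.
Only Cyanellus and Telina show the derived state '1' for C5, supporting them as a clade.
Most parsimonious ingroup topology: (((Bryoensis,Zygina),Ichnodon),(Telina,Cyanellus)).
The clade {Bryoensis, Zygina} is supported by C4: its derived state '0' occurs in exactly those taxa and in no other taxon (including the outgroup).

C4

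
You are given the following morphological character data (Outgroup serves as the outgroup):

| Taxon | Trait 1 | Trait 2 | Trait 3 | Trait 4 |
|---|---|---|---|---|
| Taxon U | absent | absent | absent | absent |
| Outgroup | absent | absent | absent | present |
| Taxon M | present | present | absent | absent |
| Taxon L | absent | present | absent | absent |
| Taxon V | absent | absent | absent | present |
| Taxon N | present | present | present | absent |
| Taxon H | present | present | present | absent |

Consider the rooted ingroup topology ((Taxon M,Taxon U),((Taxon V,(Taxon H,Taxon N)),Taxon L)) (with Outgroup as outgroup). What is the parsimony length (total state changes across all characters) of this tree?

8

Map each character onto ((Taxon M,Taxon U),((Taxon V,(Taxon H,Taxon N)),Taxon L)) (rooted by Outgroup) and count the minimum state changes it requires (Fitch parsimony):
Trait 1: 2; Trait 2: 3; Trait 3: 1; Trait 4: 2.
Total tree length = 8.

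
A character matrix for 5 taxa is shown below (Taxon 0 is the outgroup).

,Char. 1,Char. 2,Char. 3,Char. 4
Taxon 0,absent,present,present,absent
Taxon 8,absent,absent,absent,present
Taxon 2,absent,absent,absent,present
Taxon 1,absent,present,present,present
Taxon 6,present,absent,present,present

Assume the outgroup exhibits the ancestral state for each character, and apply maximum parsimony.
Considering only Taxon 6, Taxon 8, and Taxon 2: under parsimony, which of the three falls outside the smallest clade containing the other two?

Taxon 6

Character polarity is set by the outgroup: the derived state is whichever differs from the outgroup's state, so for Char. 2, Char. 3 the derived state is 'absent', and for the remaining characters it is 'present'.
Char. 1: derived state 'present' in Taxon 6 only — an autapomorphy, so it tells us nothing about relationships among taxa.
Only Taxon 2, Taxon 6, and Taxon 8 show the derived state 'absent' for Char. 2, supporting them as a clade.
Only Taxon 2 and Taxon 8 show the derived state 'absent' for Char. 3, supporting them as a clade.
Char. 4 (derived state 'present') is shared by all ingroup taxa — unites the whole ingroup.
Most parsimonious ingroup topology: (((Taxon 8,Taxon 2),Taxon 6),Taxon 1).
Taxon 8 and Taxon 2 share a more recent common ancestor with each other than either does with Taxon 6, so Taxon 6 is the least closely related of the three.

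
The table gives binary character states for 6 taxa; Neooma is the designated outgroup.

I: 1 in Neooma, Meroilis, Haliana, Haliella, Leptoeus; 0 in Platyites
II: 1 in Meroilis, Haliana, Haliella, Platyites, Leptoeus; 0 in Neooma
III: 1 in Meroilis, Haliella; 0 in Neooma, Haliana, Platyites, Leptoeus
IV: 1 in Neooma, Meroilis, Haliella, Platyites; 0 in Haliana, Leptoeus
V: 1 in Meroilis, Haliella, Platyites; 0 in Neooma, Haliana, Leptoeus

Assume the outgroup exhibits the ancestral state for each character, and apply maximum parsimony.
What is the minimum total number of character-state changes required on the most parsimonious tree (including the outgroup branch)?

Character polarity is set by the outgroup: the derived state is whichever differs from the outgroup's state, so for I, IV the derived state is '0', and for the remaining characters it is '1'.
I: derived state '0' in Platyites only — an autapomorphy, so it tells us nothing about relationships among taxa.
II (derived state '1') is shared by all ingroup taxa — unites the whole ingroup.
III: derived state '1' in Haliella and Meroilis only — synapomorphy for {Haliella, Meroilis}.
IV (derived state '0') is shared by Haliana and Leptoeus — a synapomorphy uniting that clade.
V: derived state '1' in Haliella, Meroilis, and Platyites only — synapomorphy for {Haliella, Meroilis, Platyites}.
Most parsimonious ingroup topology: (((Meroilis,Haliella),Platyites),(Haliana,Leptoeus)).
Changes per character on this tree: I: 1; II: 1; III: 1; IV: 1; V: 1.
Total = 5.

5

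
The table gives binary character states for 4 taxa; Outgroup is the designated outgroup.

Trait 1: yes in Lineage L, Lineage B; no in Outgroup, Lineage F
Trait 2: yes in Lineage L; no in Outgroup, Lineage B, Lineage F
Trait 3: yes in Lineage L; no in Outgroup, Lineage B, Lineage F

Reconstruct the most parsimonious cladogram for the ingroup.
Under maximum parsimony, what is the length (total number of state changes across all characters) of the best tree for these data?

3

The outgroup has state 'no' for every character, so 'yes' is the derived state throughout.
Trait 1 (derived state 'yes') is shared by Lineage B and Lineage L — a synapomorphy uniting that clade.
Trait 2 (derived state 'yes') is unique to Lineage L (autapomorphy; uninformative for grouping).
Trait 3: derived state 'yes' in Lineage L only — an autapomorphy, so it tells us nothing about relationships among taxa.
Most parsimonious ingroup topology: ((Lineage L,Lineage B),Lineage F).
Changes per character on this tree: Trait 1: 1; Trait 2: 1; Trait 3: 1.
Total = 3.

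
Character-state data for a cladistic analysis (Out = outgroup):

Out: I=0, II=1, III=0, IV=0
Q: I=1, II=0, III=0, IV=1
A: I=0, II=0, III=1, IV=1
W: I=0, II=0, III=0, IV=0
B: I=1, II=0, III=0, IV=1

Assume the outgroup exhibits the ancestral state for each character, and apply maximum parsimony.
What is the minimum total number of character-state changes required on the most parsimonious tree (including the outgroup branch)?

Character polarity is set by the outgroup: the derived state is whichever differs from the outgroup's state, so for II the derived state is '0', and for the remaining characters it is '1'.
Only B and Q show the derived state '1' for I, supporting them as a clade.
All ingroup taxa share the derived state '0' for II; it defines the ingroup but does not resolve relationships within it.
III (derived state '1') is unique to A (autapomorphy; uninformative for grouping).
IV: derived state '1' in A, B, and Q only — synapomorphy for {A, B, Q}.
Most parsimonious ingroup topology: (((Q,B),A),W).
Changes per character on this tree: I: 1; II: 1; III: 1; IV: 1.
Total = 4.

4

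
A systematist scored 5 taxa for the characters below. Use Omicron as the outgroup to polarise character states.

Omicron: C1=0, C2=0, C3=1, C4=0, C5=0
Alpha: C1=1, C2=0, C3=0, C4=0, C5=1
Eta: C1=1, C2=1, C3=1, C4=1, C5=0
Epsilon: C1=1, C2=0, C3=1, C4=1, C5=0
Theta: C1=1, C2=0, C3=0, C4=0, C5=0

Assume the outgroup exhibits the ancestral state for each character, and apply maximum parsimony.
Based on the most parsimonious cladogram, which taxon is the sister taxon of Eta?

Character polarity is set by the outgroup: the derived state is whichever differs from the outgroup's state, so for C3 the derived state is '0', and for the remaining characters it is '1'.
All ingroup taxa share the derived state '1' for C1; it defines the ingroup but does not resolve relationships within it.
C2: derived state '1' in Eta only — an autapomorphy, so it tells us nothing about relationships among taxa.
Only Alpha and Theta show the derived state '0' for C3, supporting them as a clade.
C4 (derived state '1') is shared by Epsilon and Eta — a synapomorphy uniting that clade.
C5: derived state '1' in Alpha only — an autapomorphy, so it tells us nothing about relationships among taxa.
Most parsimonious ingroup topology: ((Alpha,Theta),(Eta,Epsilon)).
Eta and Epsilon form a cherry on this tree, so they are sister taxa.

Epsilon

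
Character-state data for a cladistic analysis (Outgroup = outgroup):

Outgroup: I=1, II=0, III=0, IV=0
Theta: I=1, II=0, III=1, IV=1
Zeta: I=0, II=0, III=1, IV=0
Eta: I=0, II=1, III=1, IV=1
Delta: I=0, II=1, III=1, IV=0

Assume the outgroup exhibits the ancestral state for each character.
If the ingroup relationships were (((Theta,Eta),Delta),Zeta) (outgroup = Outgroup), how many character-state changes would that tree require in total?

6

Map each character onto (((Theta,Eta),Delta),Zeta) (rooted by Outgroup) and count the minimum state changes it requires (Fitch parsimony):
I: 2; II: 2; III: 1; IV: 1.
Total tree length = 6.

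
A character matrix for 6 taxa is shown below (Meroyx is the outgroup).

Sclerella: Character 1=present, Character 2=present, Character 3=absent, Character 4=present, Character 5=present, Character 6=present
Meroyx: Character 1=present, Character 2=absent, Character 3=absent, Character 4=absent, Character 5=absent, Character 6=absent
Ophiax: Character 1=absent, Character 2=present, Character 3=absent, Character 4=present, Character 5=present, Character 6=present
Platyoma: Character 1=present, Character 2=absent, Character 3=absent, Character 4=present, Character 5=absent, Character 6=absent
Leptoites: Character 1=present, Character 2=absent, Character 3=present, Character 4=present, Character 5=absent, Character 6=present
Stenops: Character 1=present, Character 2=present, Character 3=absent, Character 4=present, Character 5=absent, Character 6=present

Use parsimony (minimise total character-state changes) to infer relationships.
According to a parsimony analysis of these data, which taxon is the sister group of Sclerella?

Ophiax

Character polarity is set by the outgroup: the derived state is whichever differs from the outgroup's state, so for Character 1 the derived state is 'absent', and for the remaining characters it is 'present'.
Character 1: derived state 'absent' in Ophiax only — an autapomorphy, so it tells us nothing about relationships among taxa.
Character 2: derived state 'present' in Ophiax, Sclerella, and Stenops only — synapomorphy for {Ophiax, Sclerella, Stenops}.
Character 3: derived state 'present' in Leptoites only — an autapomorphy, so it tells us nothing about relationships among taxa.
Character 4 (derived state 'present') is shared by all ingroup taxa — unites the whole ingroup.
Character 5: derived state 'present' in Ophiax and Sclerella only — synapomorphy for {Ophiax, Sclerella}.
Only Leptoites, Ophiax, Sclerella, and Stenops show the derived state 'present' for Character 6, supporting them as a clade.
Most parsimonious ingroup topology: ((((Sclerella,Ophiax),Stenops),Leptoites),Platyoma).
Sclerella and Ophiax form a cherry on this tree, so they are sister taxa.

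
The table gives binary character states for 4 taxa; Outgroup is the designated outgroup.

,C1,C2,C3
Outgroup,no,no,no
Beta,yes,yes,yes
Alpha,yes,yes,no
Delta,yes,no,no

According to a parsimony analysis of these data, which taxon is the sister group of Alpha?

The outgroup has state 'no' for every character, so 'yes' is the derived state throughout.
C1 (derived state 'yes') is shared by all ingroup taxa — unites the whole ingroup.
C2: derived state 'yes' in Alpha and Beta only — synapomorphy for {Alpha, Beta}.
C3: derived state 'yes' in Beta only — an autapomorphy, so it tells us nothing about relationships among taxa.
Most parsimonious ingroup topology: ((Beta,Alpha),Delta).
Alpha and Beta form a cherry on this tree, so they are sister taxa.

Beta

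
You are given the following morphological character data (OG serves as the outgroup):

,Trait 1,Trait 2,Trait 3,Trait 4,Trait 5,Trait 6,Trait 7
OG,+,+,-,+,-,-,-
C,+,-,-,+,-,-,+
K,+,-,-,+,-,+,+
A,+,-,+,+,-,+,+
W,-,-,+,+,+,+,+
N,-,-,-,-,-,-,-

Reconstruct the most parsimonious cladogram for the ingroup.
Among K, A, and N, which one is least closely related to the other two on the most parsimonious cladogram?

N

Character polarity is set by the outgroup: the derived state is whichever differs from the outgroup's state, so for Trait 1, Trait 2, Trait 4 the derived state is '-', and for the remaining characters it is '+'.
Trait 1 groups N and W, which is incompatible with the clades supported by the remaining characters; treating it as convergent (homoplasy) costs fewer steps than any alternative tree.
Trait 2 (derived state '-') is shared by all ingroup taxa — unites the whole ingroup.
Trait 3: derived state '+' in A and W only — synapomorphy for {A, W}.
Trait 4: derived state '-' in N only — an autapomorphy, so it tells us nothing about relationships among taxa.
Trait 5 (derived state '+') is unique to W (autapomorphy; uninformative for grouping).
Trait 6 (derived state '+') is shared by A, K, and W — a synapomorphy uniting that clade.
Only A, C, K, and W show the derived state '+' for Trait 7, supporting them as a clade.
Most parsimonious ingroup topology: ((C,(K,(A,W))),N).
A and K share a more recent common ancestor with each other than either does with N, so N is the least closely related of the three.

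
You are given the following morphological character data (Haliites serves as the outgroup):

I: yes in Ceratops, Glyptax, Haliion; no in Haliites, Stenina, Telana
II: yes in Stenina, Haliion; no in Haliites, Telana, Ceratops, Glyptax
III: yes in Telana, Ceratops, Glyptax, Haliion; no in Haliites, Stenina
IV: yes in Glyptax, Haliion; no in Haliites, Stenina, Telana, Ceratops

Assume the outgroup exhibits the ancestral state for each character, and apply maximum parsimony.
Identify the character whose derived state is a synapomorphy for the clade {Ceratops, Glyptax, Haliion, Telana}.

III

The outgroup has state 'no' for every character, so 'yes' is the derived state throughout.
I: derived state 'yes' in Ceratops, Glyptax, and Haliion only — synapomorphy for {Ceratops, Glyptax, Haliion}.
II (state 'yes') occurs in Haliion and Stenina but conflicts with the nesting implied by the other characters — most parsimoniously interpreted as homoplasy.
III (derived state 'yes') is shared by Ceratops, Glyptax, Haliion, and Telana — a synapomorphy uniting that clade.
IV: derived state 'yes' in Glyptax and Haliion only — synapomorphy for {Glyptax, Haliion}.
Most parsimonious ingroup topology: (Stenina,(Telana,(Ceratops,(Glyptax,Haliion)))).
The clade {Ceratops, Glyptax, Haliion, Telana} is supported by III: its derived state 'yes' occurs in exactly those taxa and in no other taxon (including the outgroup).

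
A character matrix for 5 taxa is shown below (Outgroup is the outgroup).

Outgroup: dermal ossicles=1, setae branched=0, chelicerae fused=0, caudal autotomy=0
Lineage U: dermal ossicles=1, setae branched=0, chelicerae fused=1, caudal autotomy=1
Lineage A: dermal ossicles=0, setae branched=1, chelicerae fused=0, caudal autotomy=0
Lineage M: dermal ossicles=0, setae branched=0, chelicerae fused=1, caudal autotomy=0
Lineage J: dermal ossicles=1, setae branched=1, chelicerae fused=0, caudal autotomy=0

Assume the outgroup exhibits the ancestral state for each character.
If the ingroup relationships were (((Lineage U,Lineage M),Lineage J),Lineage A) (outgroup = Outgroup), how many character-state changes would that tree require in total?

6

Map each character onto (((Lineage U,Lineage M),Lineage J),Lineage A) (rooted by Outgroup) and count the minimum state changes it requires (Fitch parsimony):
dermal ossicles: 2; setae branched: 2; chelicerae fused: 1; caudal autotomy: 1.
Total tree length = 6.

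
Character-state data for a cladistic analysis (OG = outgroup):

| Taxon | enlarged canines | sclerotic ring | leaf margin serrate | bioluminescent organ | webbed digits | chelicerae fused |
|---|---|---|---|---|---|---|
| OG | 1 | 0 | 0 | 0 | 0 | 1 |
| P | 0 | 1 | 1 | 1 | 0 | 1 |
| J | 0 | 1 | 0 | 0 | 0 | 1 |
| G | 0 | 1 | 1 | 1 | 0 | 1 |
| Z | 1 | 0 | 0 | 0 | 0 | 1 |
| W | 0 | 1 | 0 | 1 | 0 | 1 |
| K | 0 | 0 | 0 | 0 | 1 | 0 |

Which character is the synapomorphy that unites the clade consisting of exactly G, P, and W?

bioluminescent organ

Character polarity is set by the outgroup: the derived state is whichever differs from the outgroup's state, so for enlarged canines, chelicerae fused the derived state is '0', and for the remaining characters it is '1'.
enlarged canines (derived state '0') is shared by G, J, K, P, and W — a synapomorphy uniting that clade.
sclerotic ring (derived state '1') is shared by G, J, P, and W — a synapomorphy uniting that clade.
leaf margin serrate: derived state '1' in G and P only — synapomorphy for {G, P}.
bioluminescent organ (derived state '1') is shared by G, P, and W — a synapomorphy uniting that clade.
webbed digits: derived state '1' in K only — an autapomorphy, so it tells us nothing about relationships among taxa.
chelicerae fused (derived state '0') is unique to K (autapomorphy; uninformative for grouping).
Most parsimonious ingroup topology: (((((P,G),W),J),K),Z).
The clade {G, P, W} is supported by bioluminescent organ: its derived state '1' occurs in exactly those taxa and in no other taxon (including the outgroup).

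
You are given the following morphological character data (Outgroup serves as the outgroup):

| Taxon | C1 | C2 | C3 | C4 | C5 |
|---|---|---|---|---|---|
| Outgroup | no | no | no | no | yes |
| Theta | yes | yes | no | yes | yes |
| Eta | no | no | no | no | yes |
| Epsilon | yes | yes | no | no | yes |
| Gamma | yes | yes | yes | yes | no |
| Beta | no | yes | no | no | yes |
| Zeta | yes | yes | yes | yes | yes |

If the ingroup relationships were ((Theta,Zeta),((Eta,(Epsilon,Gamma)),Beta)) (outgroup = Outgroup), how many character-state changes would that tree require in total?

9

Map each character onto ((Theta,Zeta),((Eta,(Epsilon,Gamma)),Beta)) (rooted by Outgroup) and count the minimum state changes it requires (Fitch parsimony):
C1: 2; C2: 2; C3: 2; C4: 2; C5: 1.
Total tree length = 9.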